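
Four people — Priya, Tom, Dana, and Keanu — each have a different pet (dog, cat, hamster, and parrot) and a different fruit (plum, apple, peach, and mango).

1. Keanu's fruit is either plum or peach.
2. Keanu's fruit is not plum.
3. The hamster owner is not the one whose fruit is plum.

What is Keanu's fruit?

peach

Clue 1 rules out apple and mango for Keanu's fruit.
With clues 1–2, plum is impossible for Keanu's fruit.
That leaves peach.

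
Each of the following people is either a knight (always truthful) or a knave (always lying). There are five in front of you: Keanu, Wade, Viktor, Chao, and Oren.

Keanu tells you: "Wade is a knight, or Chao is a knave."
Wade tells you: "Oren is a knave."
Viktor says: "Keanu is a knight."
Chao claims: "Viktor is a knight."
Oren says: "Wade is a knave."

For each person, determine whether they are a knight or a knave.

Consider Keanu. Suppose Keanu is a knave.
Then no assignment of the remaining roles makes every statement match its speaker's type — contradiction.
So Keanu is a knight.
With that fixed, Viktor's statement is true, so Viktor is a knight.
With that fixed, Chao's statement is true, so Chao is a knight.
Consider Wade. Suppose Wade is a knave.
Then Keanu's statement comes out false, contradicting Keanu being a knight.
So Wade is a knight.
With that fixed, Oren's statement is false, so Oren is a knave.

Keanu: knight, Wade: knight, Viktor: knight, Chao: knight, Oren: knave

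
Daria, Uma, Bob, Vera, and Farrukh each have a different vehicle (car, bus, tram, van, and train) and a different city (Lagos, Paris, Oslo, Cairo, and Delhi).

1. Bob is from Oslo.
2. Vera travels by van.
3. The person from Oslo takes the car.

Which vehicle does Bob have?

car

With clues 1–2, van is impossible for Bob's vehicle.
With clues 1–3, bus, train, and tram are impossible for Bob's vehicle.
That leaves car.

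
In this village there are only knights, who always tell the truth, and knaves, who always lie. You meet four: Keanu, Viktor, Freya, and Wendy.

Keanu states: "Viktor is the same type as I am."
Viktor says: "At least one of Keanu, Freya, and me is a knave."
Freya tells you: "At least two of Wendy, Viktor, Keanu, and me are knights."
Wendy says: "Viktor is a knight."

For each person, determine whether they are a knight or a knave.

Consider Keanu. Suppose Keanu is a knight.
Then no assignment of the remaining roles makes every statement match its speaker's type — contradiction.
So Keanu is a knave.
With that fixed, Viktor's statement is true, so Viktor is a knight.
With that fixed, Wendy's statement is true, so Wendy is a knight.
With that fixed, Freya's statement is true, so Freya is a knight.

Keanu: knave, Viktor: knight, Freya: knight, Wendy: knight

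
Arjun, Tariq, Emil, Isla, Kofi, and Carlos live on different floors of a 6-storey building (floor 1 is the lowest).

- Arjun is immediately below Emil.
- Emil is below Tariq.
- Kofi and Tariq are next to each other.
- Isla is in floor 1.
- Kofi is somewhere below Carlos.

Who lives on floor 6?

Carlos

With clue 1, Arjun is ruled out for floor 6.
With clues 1–2, Emil is ruled out for floor 6.
With clues 1–4, Isla is ruled out for floor 6.
With clues 1–5, Kofi and Tariq are ruled out for floor 6.
So floor 6 is Carlos.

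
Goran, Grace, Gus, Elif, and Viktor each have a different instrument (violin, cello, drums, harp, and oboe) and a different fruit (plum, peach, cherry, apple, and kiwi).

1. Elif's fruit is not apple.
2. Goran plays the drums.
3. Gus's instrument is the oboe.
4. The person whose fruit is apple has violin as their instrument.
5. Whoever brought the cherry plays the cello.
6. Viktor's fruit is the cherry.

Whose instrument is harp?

With clues 1–2, Goran is impossible for the one with instrument harp.
With clues 1–3, Gus is impossible for the one with instrument harp.
With clues 1–6, Grace and Viktor are impossible for the one with instrument harp.
That leaves Elif.

Elif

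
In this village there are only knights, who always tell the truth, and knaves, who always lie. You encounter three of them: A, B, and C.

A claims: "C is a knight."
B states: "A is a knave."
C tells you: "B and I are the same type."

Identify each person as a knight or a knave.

Consider A. Suppose A is a knight.
Then no assignment of the remaining roles makes every statement match its speaker's type — contradiction.
So A is a knave.
With that fixed, B's statement is true, so B is a knight.
Consider C. Suppose C is a knight.
Then A's statement comes out true, contradicting A being a knave.
So C is a knave.

A: knave, B: knight, C: knave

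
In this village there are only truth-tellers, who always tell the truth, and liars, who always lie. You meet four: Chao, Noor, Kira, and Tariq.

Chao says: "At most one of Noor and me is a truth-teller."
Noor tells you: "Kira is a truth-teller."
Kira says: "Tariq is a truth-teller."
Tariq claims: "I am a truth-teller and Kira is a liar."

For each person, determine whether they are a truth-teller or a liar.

Consider Chao. Suppose Chao is a liar.
Then Chao's own statement would have to be false, but it can't be — contradiction.
So Chao is a truth-teller.
Consider Noor. Suppose Noor is a truth-teller.
Then Chao's statement comes out false, contradicting Chao being a truth-teller.
So Noor is a liar.
Consider Kira. Suppose Kira is a truth-teller.
Then Noor's statement comes out true, contradicting Noor being a liar.
So Kira is a liar.
Consider Tariq. Suppose Tariq is a truth-teller.
Then Kira's statement comes out true, contradicting Kira being a liar.
So Tariq is a liar.

Chao: truth-teller, Noor: liar, Kira: liar, Tariq: liar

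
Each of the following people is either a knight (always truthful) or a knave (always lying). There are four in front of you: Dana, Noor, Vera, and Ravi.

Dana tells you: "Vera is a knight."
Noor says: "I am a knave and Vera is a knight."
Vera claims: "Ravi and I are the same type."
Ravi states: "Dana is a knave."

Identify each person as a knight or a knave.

Consider Dana. Suppose Dana is a knight.
Then no assignment of the remaining roles makes every statement match its speaker's type — contradiction.
So Dana is a knave.
With that fixed, Ravi's statement is true, so Ravi is a knight.
Consider Noor. Suppose Noor is a knight.
Then Noor's own statement would have to be true, but it can't be — contradiction.
So Noor is a knave.
Consider Vera. Suppose Vera is a knight.
Then Dana's statement comes out true, contradicting Dana being a knave.
So Vera is a knave.

Dana: knave, Noor: knave, Vera: knave, Ravi: knight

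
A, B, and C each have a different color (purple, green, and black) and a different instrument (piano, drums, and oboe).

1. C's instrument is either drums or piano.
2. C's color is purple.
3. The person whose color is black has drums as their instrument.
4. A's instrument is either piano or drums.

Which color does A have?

black

With clues 1–2, purple is impossible for A's color.
With clues 1–4, green is impossible for A's color.
That leaves black.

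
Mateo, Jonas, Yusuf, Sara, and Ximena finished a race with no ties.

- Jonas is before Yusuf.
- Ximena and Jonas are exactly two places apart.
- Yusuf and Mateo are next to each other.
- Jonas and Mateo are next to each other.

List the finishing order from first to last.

Ximena, Sara, Jonas, Mateo, Yusuf

From clue 1: Jonas is in {1,2,3,4}.
From clues 1–3: Sara → place 2.
From clues 1–4: Ximena → place 1, Jonas → place 3, Mateo → place 4, Yusuf → place 5.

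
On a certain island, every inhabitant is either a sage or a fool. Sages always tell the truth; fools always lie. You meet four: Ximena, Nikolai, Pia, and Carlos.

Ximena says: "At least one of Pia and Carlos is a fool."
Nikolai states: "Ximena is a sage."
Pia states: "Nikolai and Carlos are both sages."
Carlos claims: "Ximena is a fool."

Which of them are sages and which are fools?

Ximena: sage, Nikolai: sage, Pia: fool, Carlos: fool

Consider Ximena. Suppose Ximena is a fool.
Then no assignment of the remaining roles makes every statement match its speaker's type — contradiction.
So Ximena is a sage.
With that fixed, Nikolai's statement is true, so Nikolai is a sage.
With that fixed, Carlos's statement is false, so Carlos is a fool.
With that fixed, Pia's statement is false, so Pia is a fool.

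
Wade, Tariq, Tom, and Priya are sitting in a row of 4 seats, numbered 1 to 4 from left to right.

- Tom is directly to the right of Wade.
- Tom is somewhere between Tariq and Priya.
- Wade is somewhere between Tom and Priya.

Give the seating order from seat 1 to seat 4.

Priya, Wade, Tom, Tariq

From clue 1: Wade is in {1,2,3}.
From clues 1–2: Wade → seat 2, Tom → seat 3.
From clues 1–3: Priya → seat 1, Tariq → seat 4.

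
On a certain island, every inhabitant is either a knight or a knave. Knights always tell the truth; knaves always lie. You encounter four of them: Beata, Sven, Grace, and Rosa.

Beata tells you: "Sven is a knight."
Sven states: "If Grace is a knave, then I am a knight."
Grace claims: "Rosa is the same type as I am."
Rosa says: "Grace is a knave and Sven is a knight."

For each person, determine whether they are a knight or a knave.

Beata: knight, Sven: knight, Grace: knave, Rosa: knight

Consider Beata. Suppose Beata is a knave.
Then no assignment of the remaining roles makes every statement match its speaker's type — contradiction.
So Beata is a knight.
Consider Sven. Suppose Sven is a knave.
Then Beata's statement comes out false, contradicting Beata being a knight.
So Sven is a knight.
Consider Grace. Suppose Grace is a knight.
Then no assignment of the remaining roles makes every statement match its speaker's type — contradiction.
So Grace is a knave.
With that fixed, Rosa's statement is true, so Rosa is a knight.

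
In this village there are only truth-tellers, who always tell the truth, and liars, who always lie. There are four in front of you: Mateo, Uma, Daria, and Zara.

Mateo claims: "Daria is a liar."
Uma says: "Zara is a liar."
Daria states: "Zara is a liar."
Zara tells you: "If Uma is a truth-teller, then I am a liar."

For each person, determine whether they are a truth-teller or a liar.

Mateo: truth-teller, Uma: liar, Daria: liar, Zara: truth-teller

Consider Mateo. Suppose Mateo is a liar.
Then no assignment of the remaining roles makes every statement match its speaker's type — contradiction.
So Mateo is a truth-teller.
Consider Uma. Suppose Uma is a truth-teller.
Then whichever role Zara has, Zara's statement has the wrong truth value — contradiction.
So Uma is a liar.
With that fixed, Zara's statement is true, so Zara is a truth-teller.
With that fixed, Daria's statement is false, so Daria is a liar.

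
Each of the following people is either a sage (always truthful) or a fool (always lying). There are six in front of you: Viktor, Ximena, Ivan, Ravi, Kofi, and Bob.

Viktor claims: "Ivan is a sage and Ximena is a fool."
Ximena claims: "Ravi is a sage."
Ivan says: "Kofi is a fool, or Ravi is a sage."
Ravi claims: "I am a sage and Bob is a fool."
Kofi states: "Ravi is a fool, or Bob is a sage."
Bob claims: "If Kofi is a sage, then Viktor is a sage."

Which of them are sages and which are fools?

Viktor: fool, Ximena: fool, Ivan: fool, Ravi: fool, Kofi: sage, Bob: fool

Consider Viktor. Suppose Viktor is a sage.
Then no assignment of the remaining roles makes every statement match its speaker's type — contradiction.
So Viktor is a fool.
Consider Ximena. Suppose Ximena is a sage.
Then no assignment of the remaining roles makes every statement match its speaker's type — contradiction.
So Ximena is a fool.
Consider Ivan. Suppose Ivan is a sage.
Then Viktor's statement comes out true, contradicting Viktor being a fool.
So Ivan is a fool.
Consider Ravi. Suppose Ravi is a sage.
Then Ximena's statement comes out true, contradicting Ximena being a fool.
So Ravi is a fool.
With that fixed, Kofi's statement is true, so Kofi is a sage.
With that fixed, Bob's statement is false, so Bob is a fool.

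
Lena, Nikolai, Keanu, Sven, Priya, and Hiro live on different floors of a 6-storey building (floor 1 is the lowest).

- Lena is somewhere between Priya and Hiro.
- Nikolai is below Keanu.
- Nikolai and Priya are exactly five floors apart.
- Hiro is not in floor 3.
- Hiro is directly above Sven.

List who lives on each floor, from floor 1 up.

From clue 1: Lena is in {2,3,4,5}.
From clues 1–3: Nikolai → floor 1, Priya → floor 6.
From clues 1–4: Hiro is in {2,4}.
From clues 1–5: Keanu → floor 2, Sven → floor 3, Hiro → floor 4, Lena → floor 5.

Nikolai, Keanu, Sven, Hiro, Lena, Priya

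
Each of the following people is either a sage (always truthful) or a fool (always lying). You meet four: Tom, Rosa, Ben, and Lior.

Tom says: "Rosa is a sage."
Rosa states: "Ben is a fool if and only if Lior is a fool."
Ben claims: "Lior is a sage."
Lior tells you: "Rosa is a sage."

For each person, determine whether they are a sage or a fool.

Tom: sage, Rosa: sage, Ben: sage, Lior: sage

Consider Tom. Suppose Tom is a fool.
Then no assignment of the remaining roles makes every statement match its speaker's type — contradiction.
So Tom is a sage.
Consider Rosa. Suppose Rosa is a fool.
Then Tom's statement comes out false, contradicting Tom being a sage.
So Rosa is a sage.
With that fixed, Lior's statement is true, so Lior is a sage.
With that fixed, Ben's statement is true, so Ben is a sage.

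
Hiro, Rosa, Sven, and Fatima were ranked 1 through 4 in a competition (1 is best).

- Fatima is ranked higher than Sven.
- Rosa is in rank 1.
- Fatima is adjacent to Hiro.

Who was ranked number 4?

With clue 1, Fatima is ruled out for rank 4.
With clues 1–2, Rosa is ruled out for rank 4.
With clues 1–3, Hiro is ruled out for rank 4.
So rank 4 is Sven.

Sven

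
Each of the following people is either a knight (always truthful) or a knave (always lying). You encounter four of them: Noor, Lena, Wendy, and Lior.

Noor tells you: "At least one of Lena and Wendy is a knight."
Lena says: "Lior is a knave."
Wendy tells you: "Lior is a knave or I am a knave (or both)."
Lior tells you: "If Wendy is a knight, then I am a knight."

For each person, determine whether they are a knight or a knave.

Consider Noor. Suppose Noor is a knave.
Then no assignment of the remaining roles makes every statement match its speaker's type — contradiction.
So Noor is a knight.
Consider Lena. Suppose Lena is a knave.
Then no assignment of the remaining roles makes every statement match its speaker's type — contradiction.
So Lena is a knight.
Consider Wendy. Suppose Wendy is a knave.
Then Wendy's own statement would have to be false, but it can't be — contradiction.
So Wendy is a knight.
Consider Lior. Suppose Lior is a knight.
Then Lena's statement comes out false, contradicting Lena being a knight.
So Lior is a knave.

Noor: knight, Lena: knight, Wendy: knight, Lior: knave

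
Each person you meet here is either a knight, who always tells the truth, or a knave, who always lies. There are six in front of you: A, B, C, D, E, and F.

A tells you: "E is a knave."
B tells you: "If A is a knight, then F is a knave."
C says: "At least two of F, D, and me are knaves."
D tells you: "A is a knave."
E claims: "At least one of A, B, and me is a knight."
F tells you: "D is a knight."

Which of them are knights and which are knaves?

Consider A. Suppose A is a knight.
Then no assignment of the remaining roles makes every statement match its speaker's type — contradiction.
So A is a knave.
With that fixed, B's statement is true, so B is a knight.
With that fixed, D's statement is true, so D is a knight.
With that fixed, E's statement is true, so E is a knight.
With that fixed, F's statement is true, so F is a knight.
With that fixed, C's statement is false, so C is a knave.

A: knave, B: knight, C: knave, D: knight, E: knight, F: knight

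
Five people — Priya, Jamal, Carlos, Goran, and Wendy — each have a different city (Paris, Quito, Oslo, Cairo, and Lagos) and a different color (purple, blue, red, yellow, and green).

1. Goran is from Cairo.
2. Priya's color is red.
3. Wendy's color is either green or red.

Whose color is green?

Wendy

With clues 1–2, Priya is impossible for the one with color green.
With clues 1–3, Carlos, Goran, and Jamal are impossible for the one with color green.
That leaves Wendy.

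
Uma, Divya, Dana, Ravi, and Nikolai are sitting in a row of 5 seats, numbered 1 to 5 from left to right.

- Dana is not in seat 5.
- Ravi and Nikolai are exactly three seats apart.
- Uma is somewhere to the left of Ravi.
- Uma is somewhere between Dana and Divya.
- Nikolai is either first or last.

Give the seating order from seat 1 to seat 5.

Nikolai, Dana, Uma, Ravi, Divya

From clue 1: Dana is in {1,2,3,4}.
From clues 1–3: Ravi is in {2,4,5}.
From clues 1–4: Uma → seat 3.
From clues 1–5: Nikolai → seat 1, Dana → seat 2, Ravi → seat 4, Divya → seat 5.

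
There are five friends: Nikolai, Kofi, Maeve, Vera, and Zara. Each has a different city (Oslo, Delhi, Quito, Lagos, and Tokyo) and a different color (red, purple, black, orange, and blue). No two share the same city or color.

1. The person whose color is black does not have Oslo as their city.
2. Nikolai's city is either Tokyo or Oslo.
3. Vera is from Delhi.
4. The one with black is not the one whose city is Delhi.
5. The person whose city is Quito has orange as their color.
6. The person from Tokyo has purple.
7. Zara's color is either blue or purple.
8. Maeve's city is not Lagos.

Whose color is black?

Kofi

With clues 1–4, Vera is impossible for the one with color black.
With clues 1–6, Nikolai is impossible for the one with color black.
With clues 1–7, Zara is impossible for the one with color black.
With clues 1–8, Maeve is impossible for the one with color black.
That leaves Kofi.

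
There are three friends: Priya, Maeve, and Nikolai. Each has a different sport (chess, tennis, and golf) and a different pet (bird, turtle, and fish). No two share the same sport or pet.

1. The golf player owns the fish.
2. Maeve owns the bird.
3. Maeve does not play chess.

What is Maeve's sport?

tennis

With clues 1–2, golf is impossible for Maeve's sport.
With clues 1–3, chess is impossible for Maeve's sport.
That leaves tennis.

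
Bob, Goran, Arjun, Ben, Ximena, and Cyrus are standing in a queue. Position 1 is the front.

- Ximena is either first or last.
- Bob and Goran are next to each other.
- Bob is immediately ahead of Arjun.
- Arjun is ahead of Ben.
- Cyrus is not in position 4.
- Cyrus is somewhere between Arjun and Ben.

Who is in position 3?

Bob

With clue 1, Ximena is ruled out for position 3.
With clues 1–4, Ben and Cyrus are ruled out for position 3.
With clues 1–6, Arjun and Goran are ruled out for position 3.
So position 3 is Bob.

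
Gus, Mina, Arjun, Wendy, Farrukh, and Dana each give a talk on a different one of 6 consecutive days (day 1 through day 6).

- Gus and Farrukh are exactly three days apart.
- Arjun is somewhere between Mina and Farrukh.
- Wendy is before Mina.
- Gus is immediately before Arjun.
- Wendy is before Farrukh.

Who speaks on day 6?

Farrukh

With clues 1–2, Arjun is ruled out for day 6.
With clues 1–3, Wendy is ruled out for day 6.
With clues 1–4, Dana and Gus are ruled out for day 6.
With clues 1–5, Mina is ruled out for day 6.
So day 6 is Farrukh.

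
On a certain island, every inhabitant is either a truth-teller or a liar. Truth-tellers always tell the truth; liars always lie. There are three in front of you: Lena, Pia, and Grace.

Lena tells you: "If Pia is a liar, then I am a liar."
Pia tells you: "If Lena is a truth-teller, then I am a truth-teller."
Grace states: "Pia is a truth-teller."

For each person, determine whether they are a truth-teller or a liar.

Lena: truth-teller, Pia: truth-teller, Grace: truth-teller

Consider Lena. Suppose Lena is a liar.
Then Lena's own statement would have to be false, but it can't be — contradiction.
So Lena is a truth-teller.
Consider Pia. Suppose Pia is a liar.
Then Lena's statement comes out false, contradicting Lena being a truth-teller.
So Pia is a truth-teller.
With that fixed, Grace's statement is true, so Grace is a truth-teller.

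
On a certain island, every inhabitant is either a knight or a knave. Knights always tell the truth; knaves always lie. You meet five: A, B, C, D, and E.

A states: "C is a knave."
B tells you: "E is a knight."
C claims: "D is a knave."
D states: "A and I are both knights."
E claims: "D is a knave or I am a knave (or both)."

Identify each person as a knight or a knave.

Consider A. Suppose A is a knight.
Then no assignment of the remaining roles makes every statement match its speaker's type — contradiction.
So A is a knave.
With that fixed, D's statement is false, so D is a knave.
With that fixed, E's statement is true, so E is a knight.
With that fixed, B's statement is true, so B is a knight.
With that fixed, C's statement is true, so C is a knight.

A: knave, B: knight, C: knight, D: knave, E: knight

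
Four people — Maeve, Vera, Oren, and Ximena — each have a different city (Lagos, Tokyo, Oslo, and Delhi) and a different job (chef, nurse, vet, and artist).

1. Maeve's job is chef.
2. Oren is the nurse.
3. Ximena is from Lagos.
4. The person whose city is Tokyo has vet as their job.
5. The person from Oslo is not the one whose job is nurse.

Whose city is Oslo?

Maeve

With clues 1–3, Ximena is impossible for the one with city Oslo.
With clues 1–4, Vera is impossible for the one with city Oslo.
With clues 1–5, Oren is impossible for the one with city Oslo.
That leaves Maeve.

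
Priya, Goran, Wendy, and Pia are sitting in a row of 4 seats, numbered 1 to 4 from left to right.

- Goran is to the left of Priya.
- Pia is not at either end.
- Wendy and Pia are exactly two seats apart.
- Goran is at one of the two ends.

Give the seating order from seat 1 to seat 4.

Goran, Pia, Priya, Wendy

From clue 1: Priya is in {2,3,4}.
From clues 1–2: Pia is in {2,3}.
From clues 1–3: Priya is in {3,4}.
From clues 1–4: Goran → seat 1, Pia → seat 2, Priya → seat 3, Wendy → seat 4.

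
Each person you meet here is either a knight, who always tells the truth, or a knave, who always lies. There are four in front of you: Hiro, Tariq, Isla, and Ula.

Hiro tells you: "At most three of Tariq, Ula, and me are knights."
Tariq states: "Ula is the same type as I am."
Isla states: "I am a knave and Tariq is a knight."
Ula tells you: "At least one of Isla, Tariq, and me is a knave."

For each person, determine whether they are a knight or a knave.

Hiro: knight, Tariq: knave, Isla: knave, Ula: knight

Regardless of anyone's role, Hiro's statement is true, so Hiro is a knight.
Consider Tariq. Suppose Tariq is a knight.
Then whichever role Isla has, Isla's statement has the wrong truth value — contradiction.
So Tariq is a knave.
With that fixed, Isla's statement is false, so Isla is a knave.
With that fixed, Ula's statement is true, so Ula is a knight.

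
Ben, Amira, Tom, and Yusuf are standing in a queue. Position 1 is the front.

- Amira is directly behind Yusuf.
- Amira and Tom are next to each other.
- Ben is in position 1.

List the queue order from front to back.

Ben, Yusuf, Amira, Tom

From clue 1: Amira is in {2,3,4}.
From clues 1–2: Ben is in {1,4}.
From clues 1–3: Ben → position 1, Yusuf → position 2, Amira → position 3, Tom → position 4.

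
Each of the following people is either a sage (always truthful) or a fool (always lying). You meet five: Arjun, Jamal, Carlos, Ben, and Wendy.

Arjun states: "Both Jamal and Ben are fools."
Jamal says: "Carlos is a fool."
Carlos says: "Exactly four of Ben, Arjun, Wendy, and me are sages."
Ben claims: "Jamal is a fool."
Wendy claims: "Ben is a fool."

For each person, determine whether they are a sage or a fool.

Arjun: fool, Jamal: sage, Carlos: fool, Ben: fool, Wendy: sage

Consider Arjun. Suppose Arjun is a sage.
Then no assignment of the remaining roles makes every statement match its speaker's type — contradiction.
So Arjun is a fool.
With that fixed, Carlos's statement is false, so Carlos is a fool.
With that fixed, Jamal's statement is true, so Jamal is a sage.
With that fixed, Ben's statement is false, so Ben is a fool.
With that fixed, Wendy's statement is true, so Wendy is a sage.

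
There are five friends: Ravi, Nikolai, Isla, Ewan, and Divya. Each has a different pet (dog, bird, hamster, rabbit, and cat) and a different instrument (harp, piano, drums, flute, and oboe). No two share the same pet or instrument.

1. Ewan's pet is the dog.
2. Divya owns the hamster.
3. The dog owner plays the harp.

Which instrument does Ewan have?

With clues 1–3, drums, flute, oboe, and piano are impossible for Ewan's instrument.
That leaves harp.

harp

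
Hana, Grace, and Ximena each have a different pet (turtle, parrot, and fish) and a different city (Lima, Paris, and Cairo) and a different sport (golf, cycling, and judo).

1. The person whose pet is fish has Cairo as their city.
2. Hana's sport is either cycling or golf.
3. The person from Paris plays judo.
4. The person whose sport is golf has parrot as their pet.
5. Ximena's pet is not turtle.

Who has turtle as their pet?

Grace

With clues 1–4, Hana is impossible for the one with pet turtle.
With clues 1–5, Ximena is impossible for the one with pet turtle.
That leaves Grace.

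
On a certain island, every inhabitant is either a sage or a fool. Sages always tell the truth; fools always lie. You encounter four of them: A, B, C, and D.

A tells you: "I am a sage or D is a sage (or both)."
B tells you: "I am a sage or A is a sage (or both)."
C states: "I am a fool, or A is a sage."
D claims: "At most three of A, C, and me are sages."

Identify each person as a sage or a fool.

A: sage, B: sage, C: sage, D: sage

Regardless of anyone's role, D's statement is true, so D is a sage.
With that fixed, A's statement is true, so A is a sage.
With that fixed, B's statement is true, so B is a sage.
With that fixed, C's statement is true, so C is a sage.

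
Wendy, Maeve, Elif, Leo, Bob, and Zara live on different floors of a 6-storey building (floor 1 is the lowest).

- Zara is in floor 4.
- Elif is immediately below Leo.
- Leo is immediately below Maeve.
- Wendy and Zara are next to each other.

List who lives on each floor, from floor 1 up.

Elif, Leo, Maeve, Zara, Wendy, Bob

From clue 1: Zara → floor 4.
From clues 1–2: Elif is in {1,2,5}.
From clues 1–3: Elif → floor 1, Leo → floor 2, Maeve → floor 3.
From clues 1–4: Wendy → floor 5, Bob → floor 6.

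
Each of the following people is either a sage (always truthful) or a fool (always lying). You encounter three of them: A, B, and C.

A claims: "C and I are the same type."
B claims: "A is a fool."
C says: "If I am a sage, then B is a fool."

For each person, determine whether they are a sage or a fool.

A: sage, B: fool, C: sage

Consider A. Suppose A is a fool.
Then no assignment of the remaining roles makes every statement match its speaker's type — contradiction.
So A is a sage.
With that fixed, B's statement is false, so B is a fool.
With that fixed, C's statement is true, so C is a sage.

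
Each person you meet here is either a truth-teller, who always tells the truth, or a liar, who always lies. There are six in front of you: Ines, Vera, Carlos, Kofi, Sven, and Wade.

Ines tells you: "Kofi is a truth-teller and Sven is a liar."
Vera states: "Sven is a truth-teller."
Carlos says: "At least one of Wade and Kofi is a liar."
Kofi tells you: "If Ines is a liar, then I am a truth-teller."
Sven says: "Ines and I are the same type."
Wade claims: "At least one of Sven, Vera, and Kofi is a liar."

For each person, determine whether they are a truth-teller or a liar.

Consider Ines. Suppose Ines is a liar.
Then whichever role Sven has, Sven's statement has the wrong truth value — contradiction.
So Ines is a truth-teller.
With that fixed, Kofi's statement is true, so Kofi is a truth-teller.
Consider Vera. Suppose Vera is a truth-teller.
Then no assignment of the remaining roles makes every statement match its speaker's type — contradiction.
So Vera is a liar.
With that fixed, Wade's statement is true, so Wade is a truth-teller.
With that fixed, Carlos's statement is false, so Carlos is a liar.
Consider Sven. Suppose Sven is a truth-teller.
Then Ines's statement comes out false, contradicting Ines being a truth-teller.
So Sven is a liar.

Ines: truth-teller, Vera: liar, Carlos: liar, Kofi: truth-teller, Sven: liar, Wade: truth-teller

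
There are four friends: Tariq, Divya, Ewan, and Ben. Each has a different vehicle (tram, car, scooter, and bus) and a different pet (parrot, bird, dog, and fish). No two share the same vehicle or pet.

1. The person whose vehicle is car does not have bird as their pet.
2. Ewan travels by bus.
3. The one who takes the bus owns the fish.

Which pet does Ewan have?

With clues 1–3, bird, dog, and parrot are impossible for Ewan's pet.
That leaves fish.

fish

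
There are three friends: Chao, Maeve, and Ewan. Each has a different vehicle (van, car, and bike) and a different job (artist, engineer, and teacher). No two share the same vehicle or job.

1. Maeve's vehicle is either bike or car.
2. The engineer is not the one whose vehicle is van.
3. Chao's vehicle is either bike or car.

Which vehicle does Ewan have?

van

With clues 1–3, bike and car are impossible for Ewan's vehicle.
That leaves van.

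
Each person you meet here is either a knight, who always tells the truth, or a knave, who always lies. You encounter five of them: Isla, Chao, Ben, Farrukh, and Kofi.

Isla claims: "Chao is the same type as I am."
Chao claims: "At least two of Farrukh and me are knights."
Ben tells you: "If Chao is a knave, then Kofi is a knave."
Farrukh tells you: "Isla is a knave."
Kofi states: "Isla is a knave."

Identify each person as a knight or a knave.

Isla: knave, Chao: knight, Ben: knight, Farrukh: knight, Kofi: knight

Consider Isla. Suppose Isla is a knight.
Then no assignment of the remaining roles makes every statement match its speaker's type — contradiction.
So Isla is a knave.
With that fixed, Farrukh's statement is true, so Farrukh is a knight.
With that fixed, Kofi's statement is true, so Kofi is a knight.
Consider Chao. Suppose Chao is a knave.
Then Isla's statement comes out true, contradicting Isla being a knave.
So Chao is a knight.
With that fixed, Ben's statement is true, so Ben is a knight.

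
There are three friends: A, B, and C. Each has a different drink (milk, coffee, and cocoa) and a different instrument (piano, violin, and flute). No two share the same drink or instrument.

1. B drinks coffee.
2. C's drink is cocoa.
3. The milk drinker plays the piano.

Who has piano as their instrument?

A

With clues 1–3, B and C are impossible for the one with instrument piano.
That leaves A.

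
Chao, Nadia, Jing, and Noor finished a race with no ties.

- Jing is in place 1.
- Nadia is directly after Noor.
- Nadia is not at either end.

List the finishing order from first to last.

Jing, Noor, Nadia, Chao

From clue 1: Jing → place 1.
From clues 1–2: Chao is in {2,4}.
From clues 1–3: Noor → place 2, Nadia → place 3, Chao → place 4.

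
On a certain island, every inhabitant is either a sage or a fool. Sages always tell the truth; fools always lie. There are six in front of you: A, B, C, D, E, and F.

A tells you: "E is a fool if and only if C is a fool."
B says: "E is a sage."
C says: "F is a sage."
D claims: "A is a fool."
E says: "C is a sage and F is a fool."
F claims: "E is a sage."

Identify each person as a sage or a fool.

A: sage, B: fool, C: fool, D: fool, E: fool, F: fool

Consider A. Suppose A is a fool.
Then no assignment of the remaining roles makes every statement match its speaker's type — contradiction.
So A is a sage.
With that fixed, D's statement is false, so D is a fool.
Consider B. Suppose B is a sage.
Then no assignment of the remaining roles makes every statement match its speaker's type — contradiction.
So B is a fool.
Consider C. Suppose C is a sage.
Then no assignment of the remaining roles makes every statement match its speaker's type — contradiction.
So C is a fool.
With that fixed, E's statement is false, so E is a fool.
With that fixed, F's statement is false, so F is a fool.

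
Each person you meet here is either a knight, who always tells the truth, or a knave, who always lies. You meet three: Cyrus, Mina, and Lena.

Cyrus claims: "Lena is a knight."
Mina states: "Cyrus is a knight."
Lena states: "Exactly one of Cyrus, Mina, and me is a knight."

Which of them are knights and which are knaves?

Cyrus: knave, Mina: knave, Lena: knave

Consider Cyrus. Suppose Cyrus is a knight.
Then no assignment of the remaining roles makes every statement match its speaker's type — contradiction.
So Cyrus is a knave.
With that fixed, Mina's statement is false, so Mina is a knave.
Consider Lena. Suppose Lena is a knight.
Then Cyrus's statement comes out true, contradicting Cyrus being a knave.
So Lena is a knave.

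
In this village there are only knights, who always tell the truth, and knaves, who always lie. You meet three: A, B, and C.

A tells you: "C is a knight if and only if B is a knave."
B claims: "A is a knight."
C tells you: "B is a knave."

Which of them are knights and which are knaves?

A: knight, B: knight, C: knave

Consider A. Suppose A is a knave.
Then no assignment of the remaining roles makes every statement match its speaker's type — contradiction.
So A is a knight.
With that fixed, B's statement is true, so B is a knight.
With that fixed, C's statement is false, so C is a knave.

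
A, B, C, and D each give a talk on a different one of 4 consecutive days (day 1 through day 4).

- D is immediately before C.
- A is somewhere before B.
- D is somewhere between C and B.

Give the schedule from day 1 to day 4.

From clue 1: C is in {2,3,4}.
From clues 1–2: A is in {1,3}.
From clues 1–3: A → day 1, B → day 2, D → day 3, C → day 4.

A, B, D, C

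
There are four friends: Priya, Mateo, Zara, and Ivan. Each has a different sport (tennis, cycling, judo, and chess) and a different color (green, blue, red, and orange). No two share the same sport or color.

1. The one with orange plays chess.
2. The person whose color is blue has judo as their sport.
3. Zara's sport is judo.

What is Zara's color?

With clues 1–3, green, orange, and red are impossible for Zara's color.
That leaves blue.

blue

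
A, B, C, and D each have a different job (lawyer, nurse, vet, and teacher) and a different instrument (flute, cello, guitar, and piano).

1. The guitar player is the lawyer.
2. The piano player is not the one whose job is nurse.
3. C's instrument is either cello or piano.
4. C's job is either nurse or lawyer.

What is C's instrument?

cello

With clues 1–3, flute and guitar are impossible for C's instrument.
With clues 1–4, piano is impossible for C's instrument.
That leaves cello.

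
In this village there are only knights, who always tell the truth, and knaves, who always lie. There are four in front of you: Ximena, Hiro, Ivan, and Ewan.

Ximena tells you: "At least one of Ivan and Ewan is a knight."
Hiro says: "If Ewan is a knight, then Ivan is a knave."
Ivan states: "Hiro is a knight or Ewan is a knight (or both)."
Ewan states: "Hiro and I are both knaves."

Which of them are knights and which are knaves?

Consider Ximena. Suppose Ximena is a knave.
Then no assignment of the remaining roles makes every statement match its speaker's type — contradiction.
So Ximena is a knight.
Consider Hiro. Suppose Hiro is a knave.
Then whichever role Ewan has, Ewan's statement has the wrong truth value — contradiction.
So Hiro is a knight.
With that fixed, Ivan's statement is true, so Ivan is a knight.
With that fixed, Ewan's statement is false, so Ewan is a knave.

Ximena: knight, Hiro: knight, Ivan: knight, Ewan: knave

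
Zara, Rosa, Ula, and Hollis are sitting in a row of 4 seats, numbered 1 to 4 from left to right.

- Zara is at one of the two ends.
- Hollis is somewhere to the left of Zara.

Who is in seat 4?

With clues 1–2, Hollis, Rosa, and Ula are ruled out for seat 4.
So seat 4 is Zara.

Zara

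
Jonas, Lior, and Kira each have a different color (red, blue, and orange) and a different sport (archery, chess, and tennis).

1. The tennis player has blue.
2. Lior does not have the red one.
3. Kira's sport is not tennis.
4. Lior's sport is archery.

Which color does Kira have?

red

With clues 1–3, blue is impossible for Kira's color.
With clues 1–4, orange is impossible for Kira's color.
That leaves red.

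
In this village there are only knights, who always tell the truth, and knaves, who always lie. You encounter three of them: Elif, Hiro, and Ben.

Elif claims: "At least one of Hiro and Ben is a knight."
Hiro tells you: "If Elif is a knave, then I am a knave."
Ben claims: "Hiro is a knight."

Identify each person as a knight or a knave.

Elif: knight, Hiro: knight, Ben: knight

Consider Elif. Suppose Elif is a knave.
Then whichever role Hiro has, Hiro's statement has the wrong truth value — contradiction.
So Elif is a knight.
With that fixed, Hiro's statement is true, so Hiro is a knight.
With that fixed, Ben's statement is true, so Ben is a knight.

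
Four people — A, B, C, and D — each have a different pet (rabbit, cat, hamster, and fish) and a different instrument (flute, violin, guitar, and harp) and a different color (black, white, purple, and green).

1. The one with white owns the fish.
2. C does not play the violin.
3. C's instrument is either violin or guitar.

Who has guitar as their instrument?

With clues 1–3, A, B, and D are impossible for the one with instrument guitar.
That leaves C.

C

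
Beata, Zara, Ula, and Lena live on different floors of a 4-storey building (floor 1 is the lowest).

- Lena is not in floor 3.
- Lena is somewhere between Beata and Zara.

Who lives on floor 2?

Lena

With clues 1–2, Beata, Ula, and Zara are ruled out for floor 2.
So floor 2 is Lena.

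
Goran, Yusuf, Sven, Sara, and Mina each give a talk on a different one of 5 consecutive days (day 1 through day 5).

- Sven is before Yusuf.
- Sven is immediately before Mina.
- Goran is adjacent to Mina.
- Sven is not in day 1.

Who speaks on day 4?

With clues 1–2, Sven is ruled out for day 4.
With clues 1–3, Mina is ruled out for day 4.
With clues 1–4, Sara and Yusuf are ruled out for day 4.
So day 4 is Goran.

Goran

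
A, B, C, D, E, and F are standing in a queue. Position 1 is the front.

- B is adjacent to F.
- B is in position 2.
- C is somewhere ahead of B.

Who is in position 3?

F

With clues 1–2, B is ruled out for position 3.
With clues 1–3, A, C, D, and E are ruled out for position 3.
So position 3 is F.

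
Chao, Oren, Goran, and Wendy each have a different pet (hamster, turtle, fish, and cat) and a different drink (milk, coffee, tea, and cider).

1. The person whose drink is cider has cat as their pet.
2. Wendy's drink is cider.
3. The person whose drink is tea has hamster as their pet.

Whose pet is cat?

With clues 1–2, Chao, Goran, and Oren are impossible for the one with pet cat.
That leaves Wendy.

Wendy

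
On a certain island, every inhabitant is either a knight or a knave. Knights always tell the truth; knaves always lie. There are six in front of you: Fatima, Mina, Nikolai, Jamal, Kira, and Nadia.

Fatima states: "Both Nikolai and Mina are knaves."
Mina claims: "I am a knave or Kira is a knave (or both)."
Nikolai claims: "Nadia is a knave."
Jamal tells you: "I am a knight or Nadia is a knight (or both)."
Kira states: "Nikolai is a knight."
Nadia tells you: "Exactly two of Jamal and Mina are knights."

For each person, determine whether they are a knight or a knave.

Consider Fatima. Suppose Fatima is a knight.
Then no assignment of the remaining roles makes every statement match its speaker's type — contradiction.
So Fatima is a knave.
Consider Mina. Suppose Mina is a knave.
Then Mina's own statement would have to be false, but it can't be — contradiction.
So Mina is a knight.
Consider Nikolai. Suppose Nikolai is a knight.
Then no assignment of the remaining roles makes every statement match its speaker's type — contradiction.
So Nikolai is a knave.
With that fixed, Kira's statement is false, so Kira is a knave.
Consider Jamal. Suppose Jamal is a knave.
Then no assignment of the remaining roles makes every statement match its speaker's type — contradiction.
So Jamal is a knight.
With that fixed, Nadia's statement is true, so Nadia is a knight.

Fatima: knave, Mina: knight, Nikolai: knave, Jamal: knight, Kira: knave, Nadia: knight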